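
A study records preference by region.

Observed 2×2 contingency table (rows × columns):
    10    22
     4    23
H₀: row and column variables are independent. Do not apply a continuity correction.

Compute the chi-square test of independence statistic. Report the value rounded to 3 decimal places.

test statistic = 2.186

Row totals [32, 27], col totals [14, 45], n=59
χ² = (10−7.59)²/7.59 + (22−24.41)²/24.41 + (4−6.41)²/6.41 + (23−20.59)²/20.59 = 2.1856
df = 1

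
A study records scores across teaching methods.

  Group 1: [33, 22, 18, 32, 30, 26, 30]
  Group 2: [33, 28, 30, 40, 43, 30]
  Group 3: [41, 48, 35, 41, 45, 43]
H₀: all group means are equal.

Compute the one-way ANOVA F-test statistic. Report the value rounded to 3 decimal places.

test statistic = 12.224

Group means [27.29, 34.00, 42.17], grand mean 34.105
SSB = Σnᵢ(x̄ᵢ−x̄)² = 715.528; SSW = ΣΣ(x−x̄ᵢ)² = 468.262
MSB = 715.528/2 = 357.7638; MSW = 468.262/16 = 29.2664
F = MSB/MSW = 12.2244
df = (2, 16)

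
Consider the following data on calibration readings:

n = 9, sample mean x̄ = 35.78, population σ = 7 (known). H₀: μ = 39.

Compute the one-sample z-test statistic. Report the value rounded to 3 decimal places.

test statistic = -1.380

SE = σ/√n = 7/√9 = 2.3333
z = (x̄−μ₀)/SE = (35.78−39)/2.3333 = -1.3800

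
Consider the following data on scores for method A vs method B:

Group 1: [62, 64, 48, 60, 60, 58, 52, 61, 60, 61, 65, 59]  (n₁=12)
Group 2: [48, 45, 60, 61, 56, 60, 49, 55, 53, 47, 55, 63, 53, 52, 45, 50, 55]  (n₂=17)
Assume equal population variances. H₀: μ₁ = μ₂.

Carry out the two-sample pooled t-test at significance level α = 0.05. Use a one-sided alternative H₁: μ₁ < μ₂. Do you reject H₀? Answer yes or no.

x̄₁=59.167, s₁=4.783, n₁=12
x̄₂=53.353, s₂=5.567, n₂=17
s_p² = [11·4.783² + 16·5.567²]/27 = 27.6870
SE = √(s_p²·(1/12+1/17)) = 1.9839
t = (59.167−53.353)/1.9839 = 2.9304
df = 27
p-value (one-sided, H₁ less) = 0.99660
At α=0.05: p ≥ α → fail to reject H₀

reject H₀: no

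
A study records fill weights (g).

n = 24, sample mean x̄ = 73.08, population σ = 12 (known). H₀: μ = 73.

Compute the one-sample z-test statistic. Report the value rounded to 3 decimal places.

SE = σ/√n = 12/√24 = 2.4495
z = (x̄−μ₀)/SE = (73.08−73)/2.4495 = 0.0327

test statistic = 0.033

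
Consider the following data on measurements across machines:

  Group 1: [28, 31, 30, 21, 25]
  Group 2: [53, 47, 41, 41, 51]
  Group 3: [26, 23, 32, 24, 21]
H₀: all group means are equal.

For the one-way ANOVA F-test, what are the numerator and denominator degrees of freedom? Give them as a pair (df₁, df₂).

degrees of freedom = [2, 12]

k = 3 groups, N = 15 total
df = (k−1, N−k) = (3−1, 15−3) = (2, 12)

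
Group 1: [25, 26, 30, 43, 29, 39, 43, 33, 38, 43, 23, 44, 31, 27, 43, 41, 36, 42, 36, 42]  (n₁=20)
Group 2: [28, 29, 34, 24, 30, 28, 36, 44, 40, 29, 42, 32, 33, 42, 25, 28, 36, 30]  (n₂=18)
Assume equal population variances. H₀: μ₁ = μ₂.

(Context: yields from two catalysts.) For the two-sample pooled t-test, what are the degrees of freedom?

df = n₁ + n₂ − 2 = 20 + 18 − 2 = 36

degrees of freedom = 36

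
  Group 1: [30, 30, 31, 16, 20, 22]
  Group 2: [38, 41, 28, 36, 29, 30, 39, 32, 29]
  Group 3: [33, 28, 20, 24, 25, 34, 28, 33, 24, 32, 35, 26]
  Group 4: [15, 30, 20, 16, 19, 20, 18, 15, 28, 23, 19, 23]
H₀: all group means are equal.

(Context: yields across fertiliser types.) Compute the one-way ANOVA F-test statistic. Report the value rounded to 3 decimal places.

test statistic = 12.141

Group means [24.83, 33.56, 28.50, 20.50], grand mean 26.641
SSB = Σnᵢ(x̄ᵢ−x̄)² = 943.919; SSW = ΣΣ(x−x̄ᵢ)² = 907.056
MSB = 943.919/3 = 314.6396; MSW = 907.056/35 = 25.9159
F = MSB/MSW = 12.1408
df = (3, 35)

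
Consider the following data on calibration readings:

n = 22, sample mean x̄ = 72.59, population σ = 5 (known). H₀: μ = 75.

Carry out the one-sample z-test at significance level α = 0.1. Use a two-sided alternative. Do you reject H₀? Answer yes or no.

SE = σ/√n = 5/√22 = 1.0660
z = (x̄−μ₀)/SE = (72.59−75)/1.0660 = -2.2608
p-value (two-sided) = 0.02377
At α=0.1: p < α → reject H₀

reject H₀: yes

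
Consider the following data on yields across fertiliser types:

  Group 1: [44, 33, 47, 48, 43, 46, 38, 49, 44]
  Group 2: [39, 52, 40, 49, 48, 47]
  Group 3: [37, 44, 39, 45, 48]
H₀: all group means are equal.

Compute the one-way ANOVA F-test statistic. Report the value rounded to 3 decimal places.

test statistic = 0.633

Group means [43.56, 45.83, 42.60], grand mean 44.000
SSB = Σnᵢ(x̄ᵢ−x̄)² = 31.744; SSW = ΣΣ(x−x̄ᵢ)² = 426.256
MSB = 31.744/2 = 15.8722; MSW = 426.256/17 = 25.0739
F = MSB/MSW = 0.6330
df = (2, 17)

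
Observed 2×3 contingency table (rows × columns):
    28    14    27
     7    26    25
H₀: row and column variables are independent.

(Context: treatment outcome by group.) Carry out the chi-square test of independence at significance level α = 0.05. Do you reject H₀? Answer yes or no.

Row totals [69, 58], col totals [35, 40, 52], n=127
χ² = (28−19.02)²/19.02 + (14−21.73)²/21.73 + (27−28.25)²/28.25 + (7−15.98)²/15.98 + (26−18.27)²/18.27 + (25−23.75)²/23.75 = 15.4400
df = 2
p-value (upper-tail) = 0.00044
At α=0.05: p < α → reject H₀

reject H₀: yes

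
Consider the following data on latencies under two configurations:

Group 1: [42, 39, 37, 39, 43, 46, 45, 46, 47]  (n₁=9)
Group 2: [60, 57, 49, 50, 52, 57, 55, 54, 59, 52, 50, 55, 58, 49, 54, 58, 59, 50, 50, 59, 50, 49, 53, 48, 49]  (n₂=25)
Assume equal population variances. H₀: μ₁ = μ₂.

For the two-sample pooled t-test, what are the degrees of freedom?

degrees of freedom = 32

df = n₁ + n₂ − 2 = 9 + 25 − 2 = 32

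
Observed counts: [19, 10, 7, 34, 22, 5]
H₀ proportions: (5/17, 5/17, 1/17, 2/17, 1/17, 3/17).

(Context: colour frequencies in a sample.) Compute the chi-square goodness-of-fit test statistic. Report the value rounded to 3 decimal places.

n = 97; E_i = n·p_i = [28.53, 28.53, 5.71, 11.41, 5.71, 17.12]
χ² = (19−28.53)²/28.53 + (10−28.53)²/28.53 + (7−5.71)²/5.71 + (34−11.41)²/11.41 + (22−5.71)²/5.71 + (5−17.12)²/17.12 = 115.3306
df = 5

test statistic = 115.331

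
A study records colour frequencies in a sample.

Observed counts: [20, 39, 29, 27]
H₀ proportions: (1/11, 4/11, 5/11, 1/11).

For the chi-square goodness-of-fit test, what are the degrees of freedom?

df = k − 1 = 4 − 1 = 3

degrees of freedom = 3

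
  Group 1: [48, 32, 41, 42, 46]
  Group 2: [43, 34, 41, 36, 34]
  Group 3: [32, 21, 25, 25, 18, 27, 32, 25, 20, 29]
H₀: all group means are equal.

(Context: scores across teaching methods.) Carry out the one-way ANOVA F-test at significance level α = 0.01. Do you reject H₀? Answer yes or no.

reject H₀: yes

Group means [41.80, 37.60, 25.40], grand mean 32.550
SSB = Σnᵢ(x̄ᵢ−x̄)² = 1066.550; SSW = ΣΣ(x−x̄ᵢ)² = 428.400
MSB = 1066.550/2 = 533.2750; MSW = 428.400/17 = 25.2000
F = MSB/MSW = 21.1617
df = (2, 17)
p-value (upper-tail) = 0.00002
At α=0.01: p < α → reject H₀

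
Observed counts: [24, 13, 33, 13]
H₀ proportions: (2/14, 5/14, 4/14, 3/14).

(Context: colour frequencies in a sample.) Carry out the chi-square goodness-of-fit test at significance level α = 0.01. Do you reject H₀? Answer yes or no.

n = 83; E_i = n·p_i = [11.86, 29.64, 23.71, 17.79]
χ² = (24−11.86)²/11.86 + (13−29.64)²/29.64 + (33−23.71)²/23.71 + (13−17.79)²/17.79 = 26.7032
df = 3
p-value (upper-tail) = 0.00001
At α=0.01: p < α → reject H₀

reject H₀: yes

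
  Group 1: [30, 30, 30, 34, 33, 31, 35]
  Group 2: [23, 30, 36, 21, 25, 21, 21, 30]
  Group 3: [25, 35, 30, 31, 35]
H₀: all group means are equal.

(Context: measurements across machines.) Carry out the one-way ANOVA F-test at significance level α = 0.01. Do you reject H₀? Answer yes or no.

Group means [31.86, 25.88, 31.20], grand mean 29.300
SSB = Σnᵢ(x̄ᵢ−x̄)² = 157.668; SSW = ΣΣ(x−x̄ᵢ)² = 312.532
MSB = 157.668/2 = 78.8339; MSW = 312.532/17 = 18.3842
F = MSB/MSW = 4.2881
df = (2, 17)
p-value (upper-tail) = 0.03106
At α=0.01: p ≥ α → fail to reject H₀

reject H₀: no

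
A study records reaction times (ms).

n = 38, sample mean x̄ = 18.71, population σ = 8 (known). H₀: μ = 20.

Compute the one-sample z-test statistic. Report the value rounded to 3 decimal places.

SE = σ/√n = 8/√38 = 1.2978
z = (x̄−μ₀)/SE = (18.71−20)/1.2978 = -0.9940

test statistic = -0.994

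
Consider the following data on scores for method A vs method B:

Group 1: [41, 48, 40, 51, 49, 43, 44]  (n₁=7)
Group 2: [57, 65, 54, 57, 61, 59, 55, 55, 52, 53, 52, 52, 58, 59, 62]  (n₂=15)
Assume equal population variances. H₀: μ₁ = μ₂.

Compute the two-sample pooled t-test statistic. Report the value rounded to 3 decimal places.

test statistic = -6.255

x̄₁=45.143, s₁=4.220, n₁=7
x̄₂=56.733, s₂=3.973, n₂=15
s_p² = [6·4.220² + 14·3.973²]/20 = 16.3895
SE = √(s_p²·(1/7+1/15)) = 1.8531
t = (45.143−56.733)/1.8531 = -6.2546
df = 20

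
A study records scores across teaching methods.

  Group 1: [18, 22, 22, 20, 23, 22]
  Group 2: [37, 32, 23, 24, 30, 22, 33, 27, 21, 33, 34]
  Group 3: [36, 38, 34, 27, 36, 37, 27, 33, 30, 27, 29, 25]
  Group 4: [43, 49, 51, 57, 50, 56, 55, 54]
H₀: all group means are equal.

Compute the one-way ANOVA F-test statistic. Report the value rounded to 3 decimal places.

Group means [21.17, 28.73, 31.58, 51.88], grand mean 33.432
SSB = Σnᵢ(x̄ᵢ−x̄)² = 3908.274; SSW = ΣΣ(x−x̄ᵢ)² = 706.807
MSB = 3908.274/3 = 1302.7581; MSW = 706.807/33 = 21.4184
F = MSB/MSW = 60.8243
df = (3, 33)

test statistic = 60.824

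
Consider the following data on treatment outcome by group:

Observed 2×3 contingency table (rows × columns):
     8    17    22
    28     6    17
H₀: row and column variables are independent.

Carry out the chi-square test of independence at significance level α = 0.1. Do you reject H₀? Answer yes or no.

reject H₀: yes

Row totals [47, 51], col totals [36, 23, 39], n=98
χ² = (8−17.27)²/17.27 + (17−11.03)²/11.03 + (22−18.70)²/18.70 + (28−18.73)²/18.73 + (6−11.97)²/11.97 + (17−20.30)²/20.30 = 16.8779
df = 2
p-value (upper-tail) = 0.00022
At α=0.1: p < α → reject H₀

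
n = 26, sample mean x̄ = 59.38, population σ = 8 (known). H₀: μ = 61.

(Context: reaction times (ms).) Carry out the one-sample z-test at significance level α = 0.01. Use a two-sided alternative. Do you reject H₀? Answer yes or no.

SE = σ/√n = 8/√26 = 1.5689
z = (x̄−μ₀)/SE = (59.38−61)/1.5689 = -1.0326
p-value (two-sided) = 0.30181
At α=0.01: p ≥ α → fail to reject H₀

reject H₀: no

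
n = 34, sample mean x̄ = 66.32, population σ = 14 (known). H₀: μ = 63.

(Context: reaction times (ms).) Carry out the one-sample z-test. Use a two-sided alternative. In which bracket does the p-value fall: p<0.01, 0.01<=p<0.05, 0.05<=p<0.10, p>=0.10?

SE = σ/√n = 14/√34 = 2.4010
z = (x̄−μ₀)/SE = (66.32−63)/2.4010 = 1.3828
p-value (two-sided) = 0.16674
→ bracket: p>=0.10

p-value bracket: p>=0.10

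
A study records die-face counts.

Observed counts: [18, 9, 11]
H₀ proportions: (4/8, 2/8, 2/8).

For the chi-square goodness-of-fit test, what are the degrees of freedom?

df = k − 1 = 3 − 1 = 2

degrees of freedom = 2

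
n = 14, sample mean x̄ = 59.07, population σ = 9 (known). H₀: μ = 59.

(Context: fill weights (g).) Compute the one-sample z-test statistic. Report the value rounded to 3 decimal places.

SE = σ/√n = 9/√14 = 2.4054
z = (x̄−μ₀)/SE = (59.07−59)/2.4054 = 0.0291

test statistic = 0.029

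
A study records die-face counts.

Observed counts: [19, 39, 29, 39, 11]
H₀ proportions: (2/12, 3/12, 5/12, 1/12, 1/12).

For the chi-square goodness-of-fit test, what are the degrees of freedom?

degrees of freedom = 4

df = k − 1 = 5 − 1 = 4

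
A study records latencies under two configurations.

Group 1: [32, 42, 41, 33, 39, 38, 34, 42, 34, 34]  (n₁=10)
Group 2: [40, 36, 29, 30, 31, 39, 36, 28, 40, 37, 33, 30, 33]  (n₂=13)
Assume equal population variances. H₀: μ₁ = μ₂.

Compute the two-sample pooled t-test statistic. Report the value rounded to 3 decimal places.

x̄₁=36.900, s₁=3.929, n₁=10
x̄₂=34.000, s₂=4.262, n₂=13
s_p² = [9·3.929² + 12·4.262²]/21 = 16.9952
SE = √(s_p²·(1/10+1/13)) = 1.7340
t = (36.900−34.000)/1.7340 = 1.6724
df = 21

test statistic = 1.672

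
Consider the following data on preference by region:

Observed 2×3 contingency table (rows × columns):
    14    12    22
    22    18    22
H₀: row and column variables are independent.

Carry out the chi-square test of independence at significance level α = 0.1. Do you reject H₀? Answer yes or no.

reject H₀: no

Row totals [48, 62], col totals [36, 30, 44], n=110
χ² = (14−15.71)²/15.71 + (12−13.09)²/13.09 + (22−19.20)²/19.20 + (22−20.29)²/20.29 + (18−16.91)²/16.91 + (22−24.80)²/24.80 = 1.2157
df = 2
p-value (upper-tail) = 0.54453
At α=0.1: p ≥ α → fail to reject H₀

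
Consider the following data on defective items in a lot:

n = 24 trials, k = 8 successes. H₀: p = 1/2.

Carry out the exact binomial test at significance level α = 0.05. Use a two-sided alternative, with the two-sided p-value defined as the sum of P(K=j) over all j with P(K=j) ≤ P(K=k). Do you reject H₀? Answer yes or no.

reject H₀: no

Exact binomial: n=24, k=8, p₀=1/2=0.5000
P(X=j) = C(n,j)·p₀^j·(1−p₀)^(n−j); p = Σ P(X=j) over j with P(X=j) ≤ P(X=8)
p-value (two-sided) = 0.15159
At α=0.05: p ≥ α → fail to reject H₀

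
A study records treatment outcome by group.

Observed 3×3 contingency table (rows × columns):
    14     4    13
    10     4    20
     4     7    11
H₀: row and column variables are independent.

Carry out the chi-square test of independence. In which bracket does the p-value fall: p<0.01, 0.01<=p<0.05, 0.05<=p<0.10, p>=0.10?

Row totals [31, 34, 22], col totals [28, 15, 44], n=87
χ² = (14−9.98)²/9.98 + (4−5.34)²/5.34 + (13−15.68)²/15.68 + (10−10.94)²/10.94 + (4−5.86)²/5.86 + (20−17.20)²/17.20 + (4−7.08)²/7.08 + (7−3.79)²/3.79 + (11−11.13)²/11.13 = 7.6011
df = 4
p-value (upper-tail) = 0.10733
→ bracket: p>=0.10

p-value bracket: p>=0.10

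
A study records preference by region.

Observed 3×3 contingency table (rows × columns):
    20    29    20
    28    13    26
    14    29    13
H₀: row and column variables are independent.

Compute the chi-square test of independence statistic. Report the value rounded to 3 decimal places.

Row totals [69, 67, 56], col totals [62, 71, 59], n=192
χ² = (20−22.28)²/22.28 + (29−25.52)²/25.52 + (20−21.20)²/21.20 + (28−21.64)²/21.64 + (13−24.78)²/24.78 + (26−20.59)²/20.59 + (14−18.08)²/18.08 + (29−20.71)²/20.71 + (13−17.21)²/17.21 = 14.9406
df = 4

test statistic = 14.941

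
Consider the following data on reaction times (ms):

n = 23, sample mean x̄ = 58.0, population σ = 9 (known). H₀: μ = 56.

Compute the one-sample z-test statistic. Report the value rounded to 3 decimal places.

SE = σ/√n = 9/√23 = 1.8766
z = (x̄−μ₀)/SE = (58.0−56)/1.8766 = 1.0657

test statistic = 1.066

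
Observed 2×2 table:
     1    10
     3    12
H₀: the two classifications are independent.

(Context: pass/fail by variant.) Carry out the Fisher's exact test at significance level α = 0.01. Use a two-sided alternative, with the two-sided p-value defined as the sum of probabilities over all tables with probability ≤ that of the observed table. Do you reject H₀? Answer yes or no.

reject H₀: no

Margins: r₁=11, r₂=15, c₁=4, c₂=22, n=26
p_obs = C(11,1)·C(15,3)/C(26,4); sum pmf over tables with pmf ≤ p_obs
p-value (two-sided) = 0.61371
At α=0.01: p ≥ α → fail to reject H₀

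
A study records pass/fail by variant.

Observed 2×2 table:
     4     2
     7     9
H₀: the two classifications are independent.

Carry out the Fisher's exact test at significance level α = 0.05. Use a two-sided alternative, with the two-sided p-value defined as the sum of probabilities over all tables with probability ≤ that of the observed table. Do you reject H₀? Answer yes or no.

reject H₀: no

Margins: r₁=6, r₂=16, c₁=11, c₂=11, n=22
p_obs = C(6,4)·C(16,7)/C(22,11); sum pmf over tables with pmf ≤ p_obs
p-value (two-sided) = 0.63512
At α=0.05: p ≥ α → fail to reject H₀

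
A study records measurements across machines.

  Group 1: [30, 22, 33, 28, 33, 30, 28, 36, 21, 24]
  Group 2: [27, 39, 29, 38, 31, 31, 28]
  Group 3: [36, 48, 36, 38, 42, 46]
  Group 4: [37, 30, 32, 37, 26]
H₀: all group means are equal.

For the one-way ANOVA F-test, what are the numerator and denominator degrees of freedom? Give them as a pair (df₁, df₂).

k = 4 groups, N = 28 total
df = (k−1, N−k) = (4−1, 28−4) = (3, 24)

degrees of freedom = [3, 24]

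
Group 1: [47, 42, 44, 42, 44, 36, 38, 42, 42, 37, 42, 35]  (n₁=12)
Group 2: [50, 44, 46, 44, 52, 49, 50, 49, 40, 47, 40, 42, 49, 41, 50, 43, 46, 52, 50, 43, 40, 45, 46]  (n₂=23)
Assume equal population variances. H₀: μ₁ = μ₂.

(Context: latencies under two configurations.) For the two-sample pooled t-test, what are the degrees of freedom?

degrees of freedom = 33

df = n₁ + n₂ − 2 = 12 + 23 − 2 = 33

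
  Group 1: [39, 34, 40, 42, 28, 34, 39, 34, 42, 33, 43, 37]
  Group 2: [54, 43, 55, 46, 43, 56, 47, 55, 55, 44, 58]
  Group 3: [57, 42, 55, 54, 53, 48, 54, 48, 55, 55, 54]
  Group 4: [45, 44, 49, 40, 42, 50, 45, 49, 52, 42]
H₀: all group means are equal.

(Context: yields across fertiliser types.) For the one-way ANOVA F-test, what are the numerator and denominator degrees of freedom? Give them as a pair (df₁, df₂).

degrees of freedom = [3, 40]

k = 4 groups, N = 44 total
df = (k−1, N−k) = (4−1, 44−4) = (3, 40)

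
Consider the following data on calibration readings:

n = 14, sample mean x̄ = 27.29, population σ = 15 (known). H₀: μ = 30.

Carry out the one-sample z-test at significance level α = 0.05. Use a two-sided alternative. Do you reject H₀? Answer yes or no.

reject H₀: no

SE = σ/√n = 15/√14 = 4.0089
z = (x̄−μ₀)/SE = (27.29−30)/4.0089 = -0.6760
p-value (two-sided) = 0.49905
At α=0.05: p ≥ α → fail to reject H₀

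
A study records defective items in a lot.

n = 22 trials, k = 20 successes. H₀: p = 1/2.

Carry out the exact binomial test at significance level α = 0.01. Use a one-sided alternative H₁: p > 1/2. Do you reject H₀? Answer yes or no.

Exact binomial: n=22, k=20, p₀=1/2=0.5000
P(X≥20) from Σ C(n,i)·p₀^i·(1−p₀)^(n−i)
p-value (one-sided, H₁ greater) = 0.00006
At α=0.01: p < α → reject H₀

reject H₀: yes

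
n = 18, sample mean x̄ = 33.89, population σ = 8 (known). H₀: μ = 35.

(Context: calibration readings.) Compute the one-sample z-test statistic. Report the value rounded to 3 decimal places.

test statistic = -0.589

SE = σ/√n = 8/√18 = 1.8856
z = (x̄−μ₀)/SE = (33.89−35)/1.8856 = -0.5887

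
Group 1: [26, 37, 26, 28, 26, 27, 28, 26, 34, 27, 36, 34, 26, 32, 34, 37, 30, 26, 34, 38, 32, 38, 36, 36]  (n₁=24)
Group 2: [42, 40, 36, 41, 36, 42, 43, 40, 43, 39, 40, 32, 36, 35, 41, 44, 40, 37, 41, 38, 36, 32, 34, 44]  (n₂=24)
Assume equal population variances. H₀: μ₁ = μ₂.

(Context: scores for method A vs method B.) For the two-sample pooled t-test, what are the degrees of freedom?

degrees of freedom = 46

df = n₁ + n₂ − 2 = 24 + 24 − 2 = 46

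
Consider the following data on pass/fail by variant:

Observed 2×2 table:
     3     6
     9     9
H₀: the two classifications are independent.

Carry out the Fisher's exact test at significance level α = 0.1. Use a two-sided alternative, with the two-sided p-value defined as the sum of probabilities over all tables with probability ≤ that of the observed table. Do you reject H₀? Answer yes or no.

Margins: r₁=9, r₂=18, c₁=12, c₂=15, n=27
p_obs = C(9,3)·C(18,9)/C(27,12); sum pmf over tables with pmf ≤ p_obs
p-value (two-sided) = 0.68284
At α=0.1: p ≥ α → fail to reject H₀

reject H₀: no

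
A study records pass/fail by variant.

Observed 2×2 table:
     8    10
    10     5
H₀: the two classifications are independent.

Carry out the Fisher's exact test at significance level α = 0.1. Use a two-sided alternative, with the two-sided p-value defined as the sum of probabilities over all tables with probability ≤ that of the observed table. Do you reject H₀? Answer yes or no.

Margins: r₁=18, r₂=15, c₁=18, c₂=15, n=33
p_obs = C(18,8)·C(15,10)/C(33,18); sum pmf over tables with pmf ≤ p_obs
p-value (two-sided) = 0.29643
At α=0.1: p ≥ α → fail to reject H₀

reject H₀: no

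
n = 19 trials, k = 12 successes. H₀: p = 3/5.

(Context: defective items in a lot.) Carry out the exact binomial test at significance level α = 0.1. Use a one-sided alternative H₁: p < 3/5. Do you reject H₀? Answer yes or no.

reject H₀: no

Exact binomial: n=19, k=12, p₀=3/5=0.6000
P(X≤12) from Σ C(n,i)·p₀^i·(1−p₀)^(n−i)
p-value (one-sided, H₁ less) = 0.69193
At α=0.1: p ≥ α → fail to reject H₀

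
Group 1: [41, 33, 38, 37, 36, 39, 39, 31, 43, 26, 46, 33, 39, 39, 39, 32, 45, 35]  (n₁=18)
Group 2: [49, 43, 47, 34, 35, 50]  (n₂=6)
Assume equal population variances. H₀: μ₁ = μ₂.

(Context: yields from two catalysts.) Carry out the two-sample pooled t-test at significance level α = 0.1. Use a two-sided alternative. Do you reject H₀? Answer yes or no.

x̄₁=37.278, s₁=5.062, n₁=18
x̄₂=43.000, s₂=7.014, n₂=6
s_p² = [17·5.062² + 5·7.014²]/22 = 30.9823
SE = √(s_p²·(1/18+1/6)) = 2.6239
t = (37.278−43.000)/2.6239 = -2.1808
df = 22
p-value (two-sided) = 0.04017
At α=0.1: p < α → reject H₀

reject H₀: yes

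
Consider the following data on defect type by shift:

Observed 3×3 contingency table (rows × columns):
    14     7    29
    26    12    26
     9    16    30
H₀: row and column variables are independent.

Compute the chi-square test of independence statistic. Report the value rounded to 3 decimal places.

Row totals [50, 64, 55], col totals [49, 35, 85], n=169
χ² = (14−14.50)²/14.50 + (7−10.36)²/10.36 + (29−25.15)²/25.15 + (26−18.56)²/18.56 + (12−13.25)²/13.25 + (26−32.19)²/32.19 + (9−15.95)²/15.95 + (16−11.39)²/11.39 + (30−27.66)²/27.66 = 11.0780
df = 4

test statistic = 11.078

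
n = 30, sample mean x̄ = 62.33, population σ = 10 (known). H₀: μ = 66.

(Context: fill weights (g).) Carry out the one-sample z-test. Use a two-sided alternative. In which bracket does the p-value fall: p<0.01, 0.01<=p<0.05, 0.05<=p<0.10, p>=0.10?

p-value bracket: 0.01<=p<0.05

SE = σ/√n = 10/√30 = 1.8257
z = (x̄−μ₀)/SE = (62.33−66)/1.8257 = -2.0101
p-value (two-sided) = 0.04442
→ bracket: 0.01<=p<0.05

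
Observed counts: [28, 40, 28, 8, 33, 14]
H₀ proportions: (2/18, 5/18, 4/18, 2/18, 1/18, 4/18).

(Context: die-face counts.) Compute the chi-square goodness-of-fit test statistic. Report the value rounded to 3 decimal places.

test statistic = 96.709

n = 151; E_i = n·p_i = [16.78, 41.94, 33.56, 16.78, 8.39, 33.56]
χ² = (28−16.78)²/16.78 + (40−41.94)²/41.94 + (28−33.56)²/33.56 + (8−16.78)²/16.78 + (33−8.39)²/8.39 + (14−33.56)²/33.56 = 96.7086
df = 5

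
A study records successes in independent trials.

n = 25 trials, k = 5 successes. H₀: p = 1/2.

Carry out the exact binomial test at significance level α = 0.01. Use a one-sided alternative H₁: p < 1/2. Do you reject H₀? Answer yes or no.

Exact binomial: n=25, k=5, p₀=1/2=0.5000
P(X≤5) from Σ C(n,i)·p₀^i·(1−p₀)^(n−i)
p-value (one-sided, H₁ less) = 0.00204
At α=0.01: p < α → reject H₀

reject H₀: yes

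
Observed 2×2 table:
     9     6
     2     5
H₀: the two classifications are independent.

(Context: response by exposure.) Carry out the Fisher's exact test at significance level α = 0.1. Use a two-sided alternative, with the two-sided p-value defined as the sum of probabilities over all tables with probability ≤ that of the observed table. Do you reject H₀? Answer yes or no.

Margins: r₁=15, r₂=7, c₁=11, c₂=11, n=22
p_obs = C(15,9)·C(7,2)/C(22,11); sum pmf over tables with pmf ≤ p_obs
p-value (two-sided) = 0.36146
At α=0.1: p ≥ α → fail to reject H₀

reject H₀: no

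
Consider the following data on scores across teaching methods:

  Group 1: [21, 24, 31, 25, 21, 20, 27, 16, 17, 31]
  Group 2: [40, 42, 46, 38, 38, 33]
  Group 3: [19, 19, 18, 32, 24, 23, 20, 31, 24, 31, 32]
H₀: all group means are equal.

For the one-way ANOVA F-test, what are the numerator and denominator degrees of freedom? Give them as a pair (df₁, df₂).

degrees of freedom = [2, 24]

k = 3 groups, N = 27 total
df = (k−1, N−k) = (3−1, 27−3) = (2, 24)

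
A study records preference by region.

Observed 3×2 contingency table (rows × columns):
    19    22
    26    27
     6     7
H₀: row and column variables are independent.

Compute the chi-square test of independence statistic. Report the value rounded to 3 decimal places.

Row totals [41, 53, 13], col totals [51, 56], n=107
χ² = (19−19.54)²/19.54 + (22−21.46)²/21.46 + (26−25.26)²/25.26 + (27−27.74)²/27.74 + (6−6.20)²/6.20 + (7−6.80)²/6.80 = 0.0818
df = 2

test statistic = 0.082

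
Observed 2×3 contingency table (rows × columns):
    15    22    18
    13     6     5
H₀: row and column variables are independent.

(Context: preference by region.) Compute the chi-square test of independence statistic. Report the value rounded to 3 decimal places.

Row totals [55, 24], col totals [28, 28, 23], n=79
χ² = (15−19.49)²/19.49 + (22−19.49)²/19.49 + (18−16.01)²/16.01 + (13−8.51)²/8.51 + (6−8.51)²/8.51 + (5−6.99)²/6.99 = 5.2824
df = 2

test statistic = 5.282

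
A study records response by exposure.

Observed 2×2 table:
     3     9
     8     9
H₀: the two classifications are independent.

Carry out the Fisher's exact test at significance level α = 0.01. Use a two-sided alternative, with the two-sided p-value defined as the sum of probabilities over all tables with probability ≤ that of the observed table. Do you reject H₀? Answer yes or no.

Margins: r₁=12, r₂=17, c₁=11, c₂=18, n=29
p_obs = C(12,3)·C(17,8)/C(29,11); sum pmf over tables with pmf ≤ p_obs
p-value (two-sided) = 0.27317
At α=0.01: p ≥ α → fail to reject H₀

reject H₀: no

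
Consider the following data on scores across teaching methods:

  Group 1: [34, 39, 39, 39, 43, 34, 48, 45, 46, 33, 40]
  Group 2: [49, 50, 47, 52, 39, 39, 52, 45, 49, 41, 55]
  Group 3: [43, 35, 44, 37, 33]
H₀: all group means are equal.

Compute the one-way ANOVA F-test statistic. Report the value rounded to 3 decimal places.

test statistic = 7.074

Group means [40.00, 47.09, 38.40], grand mean 42.593
SSB = Σnᵢ(x̄ᵢ−x̄)² = 384.409; SSW = ΣΣ(x−x̄ᵢ)² = 652.109
MSB = 384.409/2 = 192.2047; MSW = 652.109/24 = 27.1712
F = MSB/MSW = 7.0738
df = (2, 24)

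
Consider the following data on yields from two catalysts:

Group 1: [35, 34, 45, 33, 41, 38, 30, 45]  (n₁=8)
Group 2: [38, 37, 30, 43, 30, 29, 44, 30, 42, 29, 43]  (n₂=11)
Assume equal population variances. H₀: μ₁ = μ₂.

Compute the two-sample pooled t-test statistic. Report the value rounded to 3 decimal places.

test statistic = 0.607

x̄₁=37.625, s₁=5.605, n₁=8
x̄₂=35.909, s₂=6.395, n₂=11
s_p² = [7·5.605² + 10·6.395²]/17 = 36.9873
SE = √(s_p²·(1/8+1/11)) = 2.8259
t = (37.625−35.909)/2.8259 = 0.6072
df = 17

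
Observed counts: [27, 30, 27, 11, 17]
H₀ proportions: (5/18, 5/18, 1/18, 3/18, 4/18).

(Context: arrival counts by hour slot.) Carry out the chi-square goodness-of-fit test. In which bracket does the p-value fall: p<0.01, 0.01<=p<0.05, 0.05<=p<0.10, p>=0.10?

n = 112; E_i = n·p_i = [31.11, 31.11, 6.22, 18.67, 24.89]
χ² = (27−31.11)²/31.11 + (30−31.11)²/31.11 + (27−6.22)²/6.22 + (11−18.67)²/18.67 + (17−24.89)²/24.89 = 75.6152
df = 4
p-value (upper-tail) = 0.00000
→ bracket: p<0.01

p-value bracket: p<0.01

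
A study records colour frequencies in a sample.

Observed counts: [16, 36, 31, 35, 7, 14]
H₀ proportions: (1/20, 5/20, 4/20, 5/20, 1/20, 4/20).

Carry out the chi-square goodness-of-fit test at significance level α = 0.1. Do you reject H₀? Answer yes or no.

n = 139; E_i = n·p_i = [6.95, 34.75, 27.80, 34.75, 6.95, 27.80]
χ² = (16−6.95)²/6.95 + (36−34.75)²/34.75 + (31−27.80)²/27.80 + (35−34.75)²/34.75 + (7−6.95)²/6.95 + (14−27.80)²/27.80 = 19.0504
df = 5
p-value (upper-tail) = 0.00188
At α=0.1: p < α → reject H₀

reject H₀: yes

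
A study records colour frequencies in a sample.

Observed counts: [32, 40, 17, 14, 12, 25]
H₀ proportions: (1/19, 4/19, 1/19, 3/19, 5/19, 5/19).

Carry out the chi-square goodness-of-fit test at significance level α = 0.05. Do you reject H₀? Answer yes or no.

n = 140; E_i = n·p_i = [7.37, 29.47, 7.37, 22.11, 36.84, 36.84]
χ² = (32−7.37)²/7.37 + (40−29.47)²/29.47 + (17−7.37)²/7.37 + (14−22.11)²/22.11 + (12−36.84)²/36.84 + (25−36.84)²/36.84 = 122.2181
df = 5
p-value (upper-tail) = 0.00000
At α=0.05: p < α → reject H₀

reject H₀: yes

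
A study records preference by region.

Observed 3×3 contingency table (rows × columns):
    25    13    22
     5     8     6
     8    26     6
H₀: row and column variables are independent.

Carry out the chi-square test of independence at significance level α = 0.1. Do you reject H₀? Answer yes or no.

Row totals [60, 19, 40], col totals [38, 47, 34], n=119
χ² = (25−19.16)²/19.16 + (13−23.70)²/23.70 + (22−17.14)²/17.14 + (5−6.07)²/6.07 + (8−7.50)²/7.50 + (6−5.43)²/5.43 + (8−12.77)²/12.77 + (26−15.80)²/15.80 + (6−11.43)²/11.43 = 19.2160
df = 4
p-value (upper-tail) = 0.00071
At α=0.1: p < α → reject H₀

reject H₀: yes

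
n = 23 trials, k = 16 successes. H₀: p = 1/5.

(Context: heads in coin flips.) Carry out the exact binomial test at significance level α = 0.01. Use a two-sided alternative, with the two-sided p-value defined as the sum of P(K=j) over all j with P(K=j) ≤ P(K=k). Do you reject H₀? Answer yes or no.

Exact binomial: n=23, k=16, p₀=1/5=0.2000
P(X=j) = C(n,j)·p₀^j·(1−p₀)^(n−j); p = Σ P(X=j) over j with P(X=j) ≤ P(X=16)
p-value (two-sided) = 0.00000
At α=0.01: p < α → reject H₀

reject H₀: yes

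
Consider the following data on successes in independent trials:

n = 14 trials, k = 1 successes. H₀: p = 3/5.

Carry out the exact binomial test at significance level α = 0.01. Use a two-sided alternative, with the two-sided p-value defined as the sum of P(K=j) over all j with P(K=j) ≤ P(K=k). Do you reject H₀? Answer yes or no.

Exact binomial: n=14, k=1, p₀=3/5=0.6000
P(X=j) = C(n,j)·p₀^j·(1−p₀)^(n−j); p = Σ P(X=j) over j with P(X=j) ≤ P(X=1)
p-value (two-sided) = 0.00006
At α=0.01: p < α → reject H₀

reject H₀: yes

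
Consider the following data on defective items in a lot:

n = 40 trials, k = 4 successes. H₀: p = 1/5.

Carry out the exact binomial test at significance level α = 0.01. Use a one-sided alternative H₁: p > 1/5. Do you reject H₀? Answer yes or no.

Exact binomial: n=40, k=4, p₀=1/5=0.2000
P(X≥4) from Σ C(n,i)·p₀^i·(1−p₀)^(n−i)
p-value (one-sided, H₁ greater) = 0.97154
At α=0.01: p ≥ α → fail to reject H₀

reject H₀: no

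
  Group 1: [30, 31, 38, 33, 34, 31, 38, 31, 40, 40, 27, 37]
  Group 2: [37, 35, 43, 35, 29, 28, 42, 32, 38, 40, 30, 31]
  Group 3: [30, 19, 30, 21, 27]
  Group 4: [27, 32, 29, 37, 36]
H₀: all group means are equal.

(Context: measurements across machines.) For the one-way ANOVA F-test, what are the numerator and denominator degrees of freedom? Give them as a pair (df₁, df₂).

degrees of freedom = [3, 30]

k = 4 groups, N = 34 total
df = (k−1, N−k) = (4−1, 34−4) = (3, 30)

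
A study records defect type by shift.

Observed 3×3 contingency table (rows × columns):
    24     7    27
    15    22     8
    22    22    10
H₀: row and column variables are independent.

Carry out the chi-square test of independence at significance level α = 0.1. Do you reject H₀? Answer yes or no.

reject H₀: yes

Row totals [58, 45, 54], col totals [61, 51, 45], n=157
χ² = (24−22.54)²/22.54 + (7−18.84)²/18.84 + (27−16.62)²/16.62 + (15−17.48)²/17.48 + (22−14.62)²/14.62 + (8−12.90)²/12.90 + (22−20.98)²/20.98 + (22−17.54)²/17.54 + (10−15.48)²/15.48 = 23.0751
df = 4
p-value (upper-tail) = 0.00012
At α=0.1: p < α → reject H₀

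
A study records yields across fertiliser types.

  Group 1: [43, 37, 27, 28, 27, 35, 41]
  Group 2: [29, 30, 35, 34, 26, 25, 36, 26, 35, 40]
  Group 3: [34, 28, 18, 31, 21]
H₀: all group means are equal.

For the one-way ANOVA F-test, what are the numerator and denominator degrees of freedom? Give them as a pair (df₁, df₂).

k = 3 groups, N = 22 total
df = (k−1, N−k) = (3−1, 22−3) = (2, 19)

degrees of freedom = [2, 19]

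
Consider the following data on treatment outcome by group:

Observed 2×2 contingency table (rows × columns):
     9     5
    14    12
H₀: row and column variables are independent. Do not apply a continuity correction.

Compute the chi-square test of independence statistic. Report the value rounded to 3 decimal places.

Row totals [14, 26], col totals [23, 17], n=40
χ² = (9−8.05)²/8.05 + (5−5.95)²/5.95 + (14−14.95)²/14.95 + (12−11.05)²/11.05 = 0.4058
df = 1

test statistic = 0.406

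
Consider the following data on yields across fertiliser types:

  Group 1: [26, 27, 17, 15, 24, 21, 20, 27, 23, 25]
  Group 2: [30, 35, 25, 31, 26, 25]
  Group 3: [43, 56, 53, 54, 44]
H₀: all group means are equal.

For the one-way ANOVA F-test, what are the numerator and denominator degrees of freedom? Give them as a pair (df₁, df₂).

degrees of freedom = [2, 18]

k = 3 groups, N = 21 total
df = (k−1, N−k) = (3−1, 21−3) = (2, 18)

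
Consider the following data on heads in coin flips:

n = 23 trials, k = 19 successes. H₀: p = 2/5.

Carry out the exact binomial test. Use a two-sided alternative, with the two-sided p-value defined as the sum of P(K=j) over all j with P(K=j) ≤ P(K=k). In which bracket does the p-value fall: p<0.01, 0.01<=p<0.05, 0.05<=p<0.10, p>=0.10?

Exact binomial: n=23, k=19, p₀=2/5=0.4000
P(X=j) = C(n,j)·p₀^j·(1−p₀)^(n−j); p = Σ P(X=j) over j with P(X=j) ≤ P(X=19)
p-value (two-sided) = 0.00004
→ bracket: p<0.01

p-value bracket: p<0.01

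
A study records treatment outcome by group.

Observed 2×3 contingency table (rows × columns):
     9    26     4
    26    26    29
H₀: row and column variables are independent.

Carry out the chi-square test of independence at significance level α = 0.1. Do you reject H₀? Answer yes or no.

reject H₀: yes

Row totals [39, 81], col totals [35, 52, 33], n=120
χ² = (9−11.38)²/11.38 + (26−16.90)²/16.90 + (4−10.72)²/10.72 + (26−23.62)²/23.62 + (26−35.10)²/35.10 + (29−22.27)²/22.27 = 14.2411
df = 2
p-value (upper-tail) = 0.00081
At α=0.1: p < α → reject H₀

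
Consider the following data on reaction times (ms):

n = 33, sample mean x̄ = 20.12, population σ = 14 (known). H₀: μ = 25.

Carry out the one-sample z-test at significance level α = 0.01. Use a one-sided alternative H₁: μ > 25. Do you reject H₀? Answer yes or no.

SE = σ/√n = 14/√33 = 2.4371
z = (x̄−μ₀)/SE = (20.12−25)/2.4371 = -2.0024
p-value (one-sided, H₁ greater) = 0.97738
At α=0.01: p ≥ α → fail to reject H₀

reject H₀: no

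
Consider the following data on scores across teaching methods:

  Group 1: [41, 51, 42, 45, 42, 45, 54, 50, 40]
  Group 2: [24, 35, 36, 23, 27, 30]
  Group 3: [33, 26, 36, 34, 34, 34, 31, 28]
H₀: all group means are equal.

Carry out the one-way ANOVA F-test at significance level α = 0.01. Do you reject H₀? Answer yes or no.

Group means [45.56, 29.17, 32.00], grand mean 36.565
SSB = Σnᵢ(x̄ᵢ−x̄)² = 1222.597; SSW = ΣΣ(x−x̄ᵢ)² = 431.056
MSB = 1222.597/2 = 611.2983; MSW = 431.056/20 = 21.5528
F = MSB/MSW = 28.3629
df = (2, 20)
p-value (upper-tail) = 0.00000
At α=0.01: p < α → reject H₀

reject H₀: yes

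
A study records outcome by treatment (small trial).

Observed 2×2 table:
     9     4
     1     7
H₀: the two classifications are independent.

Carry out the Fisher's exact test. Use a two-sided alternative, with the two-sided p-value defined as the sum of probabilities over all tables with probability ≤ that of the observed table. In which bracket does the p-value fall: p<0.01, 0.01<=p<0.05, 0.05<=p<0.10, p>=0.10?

Margins: r₁=13, r₂=8, c₁=10, c₂=11, n=21
p_obs = C(13,9)·C(8,1)/C(21,10); sum pmf over tables with pmf ≤ p_obs
p-value (two-sided) = 0.02374
→ bracket: 0.01<=p<0.05

p-value bracket: 0.01<=p<0.05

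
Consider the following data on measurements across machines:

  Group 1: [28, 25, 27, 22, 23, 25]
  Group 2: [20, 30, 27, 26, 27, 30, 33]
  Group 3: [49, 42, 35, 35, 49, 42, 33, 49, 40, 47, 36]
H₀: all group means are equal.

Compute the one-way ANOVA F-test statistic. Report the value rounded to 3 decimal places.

test statistic = 28.279

Group means [25.00, 27.57, 41.55], grand mean 33.333
SSB = Σnᵢ(x̄ᵢ−x̄)² = 1390.892; SSW = ΣΣ(x−x̄ᵢ)² = 516.442
MSB = 1390.892/2 = 695.4459; MSW = 516.442/21 = 24.5925
F = MSB/MSW = 28.2788
df = (2, 21)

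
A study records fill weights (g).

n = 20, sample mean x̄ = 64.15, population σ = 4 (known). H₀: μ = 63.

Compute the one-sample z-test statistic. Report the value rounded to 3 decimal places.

test statistic = 1.286

SE = σ/√n = 4/√20 = 0.8944
z = (x̄−μ₀)/SE = (64.15−63)/0.8944 = 1.2857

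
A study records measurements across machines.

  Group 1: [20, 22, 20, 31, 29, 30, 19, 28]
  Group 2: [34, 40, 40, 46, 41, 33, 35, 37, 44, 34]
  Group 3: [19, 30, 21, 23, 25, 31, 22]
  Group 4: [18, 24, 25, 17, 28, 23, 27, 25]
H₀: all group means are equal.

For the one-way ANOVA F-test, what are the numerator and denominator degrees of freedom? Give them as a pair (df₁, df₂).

k = 4 groups, N = 33 total
df = (k−1, N−k) = (4−1, 33−4) = (3, 29)

degrees of freedom = [3, 29]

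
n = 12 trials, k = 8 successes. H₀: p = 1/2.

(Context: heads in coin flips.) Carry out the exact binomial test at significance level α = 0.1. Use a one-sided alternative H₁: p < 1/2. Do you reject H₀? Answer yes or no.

reject H₀: no

Exact binomial: n=12, k=8, p₀=1/2=0.5000
P(X≤8) from Σ C(n,i)·p₀^i·(1−p₀)^(n−i)
p-value (one-sided, H₁ less) = 0.92700
At α=0.1: p ≥ α → fail to reject H₀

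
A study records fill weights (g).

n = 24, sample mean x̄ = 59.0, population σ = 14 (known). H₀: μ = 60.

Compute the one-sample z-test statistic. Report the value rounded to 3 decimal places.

test statistic = -0.350

SE = σ/√n = 14/√24 = 2.8577
z = (x̄−μ₀)/SE = (59.0−60)/2.8577 = -0.3499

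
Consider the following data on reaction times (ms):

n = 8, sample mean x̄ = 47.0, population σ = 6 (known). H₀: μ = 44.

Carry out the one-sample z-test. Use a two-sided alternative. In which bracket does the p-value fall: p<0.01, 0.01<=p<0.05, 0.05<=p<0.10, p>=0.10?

SE = σ/√n = 6/√8 = 2.1213
z = (x̄−μ₀)/SE = (47.0−44)/2.1213 = 1.4142
p-value (two-sided) = 0.15730
→ bracket: p>=0.10

p-value bracket: p>=0.10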